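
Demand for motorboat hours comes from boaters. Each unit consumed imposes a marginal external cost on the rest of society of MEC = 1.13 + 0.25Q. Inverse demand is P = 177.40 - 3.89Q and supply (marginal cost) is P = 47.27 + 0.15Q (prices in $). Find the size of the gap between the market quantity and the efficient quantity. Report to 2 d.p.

Market equilibrium (private): 47.27 + 0.15Q = 177.40 - 3.89Q → Q_m = 32.2104.
Social marginal benefit = demand − MEC = 176.27 - 4.14Q.
Set SMB = MC: 176.27 - 4.14Q = 47.27 + 0.15Q → Q* = 30.0699.
Gap = |32.2104 − 30.0699| = 2.1405.

2.14 units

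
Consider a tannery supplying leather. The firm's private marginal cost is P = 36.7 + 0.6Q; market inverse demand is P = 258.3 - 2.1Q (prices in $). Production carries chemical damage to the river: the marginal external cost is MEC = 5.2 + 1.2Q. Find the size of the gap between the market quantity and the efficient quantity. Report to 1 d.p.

Market equilibrium (private): 36.7 + 0.6Q = 258.3 - 2.1Q → Q_m = 82.0741.
Social marginal cost = private MC + MEC = 41.9 + 1.8Q.
Set SMC = demand: 41.9 + 1.8Q = 258.3 - 2.1Q → Q* = 55.4872.
Gap = |82.0741 − 55.4872| = 26.5869.

26.6 units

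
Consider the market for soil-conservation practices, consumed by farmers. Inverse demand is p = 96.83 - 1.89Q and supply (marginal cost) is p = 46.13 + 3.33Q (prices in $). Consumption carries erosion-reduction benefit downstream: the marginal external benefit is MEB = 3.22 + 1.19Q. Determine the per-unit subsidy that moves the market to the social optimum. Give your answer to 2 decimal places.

subsidy = $19.14 per unit

Social marginal benefit = demand + MEB = 100.05 - 0.70Q.
Set SMB = MC: 100.05 - 0.70Q = 46.13 + 3.33Q → Q* = 13.3797.
The Pigouvian subsidy equals MEB at Q*: 3.22 + 1.19×13.3797 = 19.1418.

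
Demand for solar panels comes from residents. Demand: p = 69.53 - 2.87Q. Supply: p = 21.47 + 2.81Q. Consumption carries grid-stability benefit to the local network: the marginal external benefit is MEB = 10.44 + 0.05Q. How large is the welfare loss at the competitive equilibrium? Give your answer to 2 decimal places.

DWL = 10.48

Market equilibrium (private): 21.47 + 2.81Q = 69.53 - 2.87Q → Q_m = 8.4613.
Social marginal benefit = demand + MEB = 79.97 - 2.82Q.
Set SMB = MC: 79.97 - 2.82Q = 21.47 + 2.81Q → Q* = 10.3908.
The welfare-loss triangle has base |Q_m − Q*| and height MEB(Q_m) (the vertical gap between SMB and MC is zero at Q* and MEB at Q_m).
DWL = ½ × 1.9295 × 10.8631 = 10.4802.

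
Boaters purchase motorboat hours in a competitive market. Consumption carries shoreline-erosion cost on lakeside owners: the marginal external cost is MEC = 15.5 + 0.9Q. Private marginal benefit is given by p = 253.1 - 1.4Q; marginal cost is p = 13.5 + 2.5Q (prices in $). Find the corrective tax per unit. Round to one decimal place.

Social marginal benefit = demand − MEC = 237.6 - 2.3Q.
Set SMB = MC: 237.6 - 2.3Q = 13.5 + 2.5Q → Q* = 46.6875.
The Pigouvian tax equals MEC at Q*: 15.5 + 0.9×46.6875 = 57.5188.

tax = $57.5 per unit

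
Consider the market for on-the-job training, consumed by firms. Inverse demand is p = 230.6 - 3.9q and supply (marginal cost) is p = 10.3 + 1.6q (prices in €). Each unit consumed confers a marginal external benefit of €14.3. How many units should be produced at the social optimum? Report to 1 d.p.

q* = 42.7

Social marginal benefit = demand + MEB = 244.9 - 3.9q.
Set SMB = MC: 244.9 - 3.9q = 10.3 + 1.6q → q* = 42.6545.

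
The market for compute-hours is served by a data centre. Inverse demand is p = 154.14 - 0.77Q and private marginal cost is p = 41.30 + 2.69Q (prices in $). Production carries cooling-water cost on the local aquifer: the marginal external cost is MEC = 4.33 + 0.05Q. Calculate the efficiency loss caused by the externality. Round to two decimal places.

DWL = $5.06

Market equilibrium (private): 41.30 + 2.69Q = 154.14 - 0.77Q → Q_m = 32.6127.
Social marginal cost = private MC + MEC = 45.63 + 2.74Q.
Set SMC = demand: 45.63 + 2.74Q = 154.14 - 0.77Q → Q* = 30.9145.
The loss is the area between SMC and demand from Q* to Q_m; with linear curves that's a triangle of height MEC(Q_m).
DWL = ½ × 1.6982 × 5.9606 = 5.0611.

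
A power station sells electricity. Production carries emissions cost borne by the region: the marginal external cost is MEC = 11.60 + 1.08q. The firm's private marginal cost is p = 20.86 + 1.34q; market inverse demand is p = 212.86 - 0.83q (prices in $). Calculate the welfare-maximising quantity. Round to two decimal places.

q* = 55.51

Social marginal cost = private MC + MEC = 32.46 + 2.42q.
Set SMC = demand: 32.46 + 2.42q = 212.86 - 0.83q → q* = 55.5077.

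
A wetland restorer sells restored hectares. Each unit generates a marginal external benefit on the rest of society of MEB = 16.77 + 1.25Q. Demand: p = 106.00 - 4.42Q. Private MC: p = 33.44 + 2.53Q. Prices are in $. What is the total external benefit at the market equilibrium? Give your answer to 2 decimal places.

Market equilibrium (private): 33.44 + 2.53Q = 106.00 - 4.42Q → Q_m = 10.4403.
Total external benefit = ∫₀^{Q_m} (16.77 + 1.25Q) dQ = 16.77×10.4403 + ½×1.25×10.4403² = 243.2087.

$243.21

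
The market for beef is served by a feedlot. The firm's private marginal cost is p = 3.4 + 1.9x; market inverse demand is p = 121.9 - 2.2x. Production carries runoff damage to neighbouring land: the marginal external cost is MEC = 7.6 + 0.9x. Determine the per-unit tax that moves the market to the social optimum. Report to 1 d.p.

tax = 27.6 per unit

Social marginal cost = private MC + MEC = 11.0 + 2.8x.
Set SMC = demand: 11.0 + 2.8x = 121.9 - 2.2x → x* = 22.1800.
The Pigouvian tax equals MEC at x*: 7.6 + 0.9×22.1800 = 27.5620.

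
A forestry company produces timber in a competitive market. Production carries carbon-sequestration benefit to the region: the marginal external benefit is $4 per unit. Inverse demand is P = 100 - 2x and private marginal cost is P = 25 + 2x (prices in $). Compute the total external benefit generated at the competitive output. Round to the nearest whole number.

$75

Market equilibrium (private): 25 + 2x = 100 - 2x → x_m = 18.7500.
Total external benefit = MEB × x_m = 4 × 18.7500 = 75.0000.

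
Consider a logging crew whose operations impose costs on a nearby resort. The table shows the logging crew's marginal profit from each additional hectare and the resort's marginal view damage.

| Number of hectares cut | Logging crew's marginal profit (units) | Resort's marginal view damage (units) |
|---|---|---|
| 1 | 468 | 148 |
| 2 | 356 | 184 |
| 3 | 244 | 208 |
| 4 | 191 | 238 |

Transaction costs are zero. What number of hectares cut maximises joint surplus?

3

Bargaining reaches the level where marginal profit last exceeds marginal view damage.
That holds through level 3 (244 ≥ 208) but not at 4 (191 < 238).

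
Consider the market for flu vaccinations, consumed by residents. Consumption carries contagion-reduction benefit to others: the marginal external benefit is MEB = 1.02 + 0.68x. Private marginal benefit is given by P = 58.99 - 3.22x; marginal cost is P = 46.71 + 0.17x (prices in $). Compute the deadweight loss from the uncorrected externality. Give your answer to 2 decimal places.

DWL = $2.24

Market equilibrium (private): 46.71 + 0.17x = 58.99 - 3.22x → x_m = 3.6224.
Social marginal benefit = demand + MEB = 60.01 - 2.54x.
Set SMB = MC: 60.01 - 2.54x = 46.71 + 0.17x → x* = 4.9077.
Height of the DWL triangle at x_m is SMB(x_m) − MC(x_m) = MEB(x_m) = 3.4832.
DWL = ½ × 1.2853 × 3.4832 = 2.2385.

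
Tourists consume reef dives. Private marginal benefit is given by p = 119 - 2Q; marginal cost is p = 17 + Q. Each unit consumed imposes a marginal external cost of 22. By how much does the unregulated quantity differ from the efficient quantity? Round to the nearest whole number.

Market equilibrium (private): 17 + Q = 119 - 2Q → Q_m = 34.0000.
Social marginal benefit = demand − MEC = 97 - 2Q.
Set SMB = MC: 97 - 2Q = 17 + Q → Q* = 26.6667.
Gap = |34.0000 − 26.6667| = 7.3333.

7 units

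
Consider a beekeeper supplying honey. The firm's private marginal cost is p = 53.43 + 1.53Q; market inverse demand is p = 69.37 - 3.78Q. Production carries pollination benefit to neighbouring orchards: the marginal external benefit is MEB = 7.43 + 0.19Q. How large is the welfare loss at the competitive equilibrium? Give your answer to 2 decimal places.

Market equilibrium (private): 53.43 + 1.53Q = 69.37 - 3.78Q → Q_m = 3.0019.
Social marginal cost = private MC − MEB = 46.00 + 1.34Q.
Set SMC = demand: 46.00 + 1.34Q = 69.37 - 3.78Q → Q* = 4.5645.
The loss is the area between SMC and demand from Q* to Q_m; with linear curves that's a triangle of height MEB(Q_m).
DWL = ½ × 1.5626 × 8.0004 = 6.2507.

DWL = 6.25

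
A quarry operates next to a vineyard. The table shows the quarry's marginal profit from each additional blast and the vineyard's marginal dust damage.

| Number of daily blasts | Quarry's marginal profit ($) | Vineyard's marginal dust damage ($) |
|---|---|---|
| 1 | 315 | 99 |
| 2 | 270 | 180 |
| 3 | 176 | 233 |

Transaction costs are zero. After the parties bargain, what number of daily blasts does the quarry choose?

2

Bargaining reaches the level where marginal profit last exceeds marginal dust damage.
That holds through level 2 (270 ≥ 180) but not at 3 (176 < 233).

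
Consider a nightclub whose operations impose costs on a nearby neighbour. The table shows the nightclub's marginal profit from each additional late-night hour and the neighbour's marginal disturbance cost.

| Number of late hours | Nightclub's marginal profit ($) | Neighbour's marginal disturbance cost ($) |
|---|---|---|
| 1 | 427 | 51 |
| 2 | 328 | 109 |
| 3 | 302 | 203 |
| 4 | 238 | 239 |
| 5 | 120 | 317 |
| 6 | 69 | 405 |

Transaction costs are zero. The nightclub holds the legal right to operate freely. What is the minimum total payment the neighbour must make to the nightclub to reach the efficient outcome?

$427

Left alone the nightclub would choose level 6 (marginal profit stays positive).
Efficient level: k* = 3 (marginal profit ≥ marginal disturbance cost through 3).
The neighbour must at least cover the nightclub's forgone profit from cutting 6→3: 238 + 120 + 69 = 427.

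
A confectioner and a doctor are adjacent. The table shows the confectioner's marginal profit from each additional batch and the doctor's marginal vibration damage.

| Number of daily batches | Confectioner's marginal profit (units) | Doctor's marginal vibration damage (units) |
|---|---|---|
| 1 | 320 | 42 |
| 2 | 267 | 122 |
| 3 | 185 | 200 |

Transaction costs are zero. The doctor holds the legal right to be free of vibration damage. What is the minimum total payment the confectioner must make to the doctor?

164

Efficient level: marginal profit ≥ marginal vibration damage through level 2, so k* = 2.
With the doctor holding the right, the confectioner must at least compensate total damage at k*: 42 + 122 = 164.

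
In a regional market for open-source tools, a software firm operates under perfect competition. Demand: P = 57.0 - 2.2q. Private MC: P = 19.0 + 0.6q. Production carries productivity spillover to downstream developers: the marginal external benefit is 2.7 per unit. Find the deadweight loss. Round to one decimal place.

Market equilibrium (private): 19.0 + 0.6q = 57.0 - 2.2q → q_m = 13.5714.
Social marginal cost = private MC − MEB = 16.3 + 0.6q.
Set SMC = demand: 16.3 + 0.6q = 57.0 - 2.2q → q* = 14.5357.
Height of the DWL triangle at q_m is demand(q_m) − SMC(q_m) = MEB(q_m) = 2.7000.
DWL = ½ × 0.9643 × 2.7000 = 1.3018.

DWL = 1.3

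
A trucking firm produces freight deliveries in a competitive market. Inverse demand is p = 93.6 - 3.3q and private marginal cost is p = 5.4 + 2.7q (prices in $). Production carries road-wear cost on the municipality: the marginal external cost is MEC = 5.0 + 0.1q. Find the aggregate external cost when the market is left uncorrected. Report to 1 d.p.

$84.3

Market equilibrium (private): 5.4 + 2.7q = 93.6 - 3.3q → q_m = 14.7000.
Total external cost = ∫₀^{q_m} (5.0 + 0.1q) dq = 5.0×14.7000 + ½×0.1×14.7000² = 84.3045.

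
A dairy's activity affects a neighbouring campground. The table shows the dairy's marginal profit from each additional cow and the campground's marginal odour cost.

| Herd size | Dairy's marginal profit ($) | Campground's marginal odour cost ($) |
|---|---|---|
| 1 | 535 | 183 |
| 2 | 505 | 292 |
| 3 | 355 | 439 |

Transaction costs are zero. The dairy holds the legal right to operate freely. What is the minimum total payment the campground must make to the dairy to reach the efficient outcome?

$355

Left alone the dairy would choose level 3 (marginal profit stays positive).
Efficient level: k* = 2 (marginal profit ≥ marginal odour cost through 2).
The campground must at least cover the dairy's forgone profit from cutting 3→2: 355 = 355.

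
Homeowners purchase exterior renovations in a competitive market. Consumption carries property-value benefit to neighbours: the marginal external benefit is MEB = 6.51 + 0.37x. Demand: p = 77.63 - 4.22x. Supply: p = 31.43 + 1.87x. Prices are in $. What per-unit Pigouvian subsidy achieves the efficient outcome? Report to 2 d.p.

Social marginal benefit = demand + MEB = 84.14 - 3.85x.
Set SMB = MC: 84.14 - 3.85x = 31.43 + 1.87x → x* = 9.2150.
The Pigouvian subsidy equals MEB at x*: 6.51 + 0.37×9.2150 = 9.9196.

subsidy = $9.92 per unit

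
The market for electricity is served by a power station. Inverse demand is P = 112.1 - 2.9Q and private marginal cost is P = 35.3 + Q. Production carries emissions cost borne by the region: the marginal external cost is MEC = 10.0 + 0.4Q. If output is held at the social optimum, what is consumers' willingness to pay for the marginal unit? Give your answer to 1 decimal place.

Social marginal cost = private MC + MEC = 45.3 + 1.4Q.
Set SMC = demand: 45.3 + 1.4Q = 112.1 - 2.9Q → Q* = 15.5349.
Consumer price on the demand curve at Q*: 112.1 − 2.9×15.5349 = 67.0488.

P = 67.0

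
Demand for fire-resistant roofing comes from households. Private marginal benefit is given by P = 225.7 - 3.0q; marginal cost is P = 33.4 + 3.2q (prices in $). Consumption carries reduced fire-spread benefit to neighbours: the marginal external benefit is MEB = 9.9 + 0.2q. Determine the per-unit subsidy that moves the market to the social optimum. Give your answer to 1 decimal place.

subsidy = $16.6 per unit

Social marginal benefit = demand + MEB = 235.6 - 2.8q.
Set SMB = MC: 235.6 - 2.8q = 33.4 + 3.2q → q* = 33.7000.
The Pigouvian subsidy equals MEB at q*: 9.9 + 0.2×33.7000 = 16.6400.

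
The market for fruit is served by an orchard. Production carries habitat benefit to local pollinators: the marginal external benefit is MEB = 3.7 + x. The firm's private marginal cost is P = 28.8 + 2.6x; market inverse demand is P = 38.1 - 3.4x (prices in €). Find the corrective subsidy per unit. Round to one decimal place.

subsidy = €6.3 per unit

Social marginal cost = private MC − MEB = 25.1 + 1.6x.
Set SMC = demand: 25.1 + 1.6x = 38.1 - 3.4x → x* = 2.6000.
The Pigouvian subsidy equals MEB at x*: 3.7 + 1.0×2.6000 = 6.3000.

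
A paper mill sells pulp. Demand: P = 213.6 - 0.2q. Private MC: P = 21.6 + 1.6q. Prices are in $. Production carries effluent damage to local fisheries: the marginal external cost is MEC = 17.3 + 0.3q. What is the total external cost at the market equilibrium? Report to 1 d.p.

Market equilibrium (private): 21.6 + 1.6q = 213.6 - 0.2q → q_m = 106.6667.
Total external cost = ∫₀^{q_m} (17.3 + 0.3q) dq = 17.3×106.6667 + ½×0.3×106.6667² = 3552.0016.

$3552.0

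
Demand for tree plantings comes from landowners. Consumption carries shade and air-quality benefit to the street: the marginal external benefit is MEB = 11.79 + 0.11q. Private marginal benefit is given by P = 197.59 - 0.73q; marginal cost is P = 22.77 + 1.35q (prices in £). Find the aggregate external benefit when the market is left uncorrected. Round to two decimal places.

£1379.45

Market equilibrium (private): 22.77 + 1.35q = 197.59 - 0.73q → q_m = 84.0481.
Total external benefit = ∫₀^{q_m} (11.79 + 0.11q) dq = 11.79×84.0481 + ½×0.11×84.0481² = 1379.4517.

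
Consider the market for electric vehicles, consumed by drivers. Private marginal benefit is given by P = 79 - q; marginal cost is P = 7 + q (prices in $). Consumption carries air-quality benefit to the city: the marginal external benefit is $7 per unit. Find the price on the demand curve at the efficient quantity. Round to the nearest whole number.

Social marginal benefit = demand + MEB = 86 - q.
Set SMB = MC: 86 - q = 7 + q → q* = 39.5000.
Consumer price on the demand curve at q*: 79 − 1×39.5000 = 39.5000.

P = $40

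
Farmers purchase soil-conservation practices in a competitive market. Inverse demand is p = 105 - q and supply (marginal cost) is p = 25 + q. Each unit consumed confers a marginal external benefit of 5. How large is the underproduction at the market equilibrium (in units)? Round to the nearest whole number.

Market equilibrium (private): 25 + q = 105 - q → q_m = 40.0000.
Social marginal benefit = demand + MEB = 110 - q.
Set SMB = MC: 110 - q = 25 + q → q* = 42.5000.
Gap = |40.0000 − 42.5000| = 2.5000.

3 units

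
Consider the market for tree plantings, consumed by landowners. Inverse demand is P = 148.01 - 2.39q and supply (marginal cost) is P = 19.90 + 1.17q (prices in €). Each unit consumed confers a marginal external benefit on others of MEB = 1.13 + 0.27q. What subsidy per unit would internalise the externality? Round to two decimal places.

Social marginal benefit = demand + MEB = 149.14 - 2.12q.
Set SMB = MC: 149.14 - 2.12q = 19.90 + 1.17q → q* = 39.2827.
The Pigouvian subsidy equals MEB at q*: 1.13 + 0.27×39.2827 = 11.7363.

subsidy = €11.74 per unit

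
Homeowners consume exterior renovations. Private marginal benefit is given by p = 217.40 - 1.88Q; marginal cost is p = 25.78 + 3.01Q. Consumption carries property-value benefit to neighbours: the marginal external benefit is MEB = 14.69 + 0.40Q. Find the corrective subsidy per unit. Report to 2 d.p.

Social marginal benefit = demand + MEB = 232.09 - 1.48Q.
Set SMB = MC: 232.09 - 1.48Q = 25.78 + 3.01Q → Q* = 45.9488.
The Pigouvian subsidy equals MEB at Q*: 14.69 + 0.40×45.9488 = 33.0695.

subsidy = 33.07 per unit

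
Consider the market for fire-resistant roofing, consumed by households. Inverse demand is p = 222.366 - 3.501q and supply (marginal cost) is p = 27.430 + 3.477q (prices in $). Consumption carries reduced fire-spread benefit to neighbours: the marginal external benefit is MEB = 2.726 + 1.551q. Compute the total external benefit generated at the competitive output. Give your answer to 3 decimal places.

$681.360

Market equilibrium (private): 27.430 + 3.477q = 222.366 - 3.501q → q_m = 27.9358.
Total external benefit = ∫₀^{q_m} (2.726 + 1.551q) dq = 2.726×27.9358 + ½×1.551×27.9358² = 681.3601.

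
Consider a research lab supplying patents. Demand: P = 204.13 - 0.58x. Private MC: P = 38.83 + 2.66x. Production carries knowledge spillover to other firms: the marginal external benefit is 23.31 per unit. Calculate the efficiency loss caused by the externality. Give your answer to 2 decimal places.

Market equilibrium (private): 38.83 + 2.66x = 204.13 - 0.58x → x_m = 51.0185.
Social marginal cost = private MC − MEB = 15.52 + 2.66x.
Set SMC = demand: 15.52 + 2.66x = 204.13 - 0.58x → x* = 58.2130.
Between x* and x_m the wedge demand − SMC runs linearly from 0 to MEB(x_m), so the loss is a triangle.
DWL = ½ × 7.1945 × 23.3100 = 83.8519.

DWL = 83.85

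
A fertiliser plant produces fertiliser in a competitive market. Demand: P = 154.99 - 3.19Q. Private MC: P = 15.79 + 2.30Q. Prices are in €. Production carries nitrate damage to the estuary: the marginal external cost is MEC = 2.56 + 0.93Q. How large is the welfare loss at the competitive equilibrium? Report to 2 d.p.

Market equilibrium (private): 15.79 + 2.30Q = 154.99 - 3.19Q → Q_m = 25.3552.
Social marginal cost = private MC + MEC = 18.35 + 3.23Q.
Set SMC = demand: 18.35 + 3.23Q = 154.99 - 3.19Q → Q* = 21.2835.
The welfare-loss triangle has base |Q_m − Q*| and height MEC(Q_m) (the vertical gap between SMC and demand is zero at Q* and MEC at Q_m).
DWL = ½ × 4.0717 × 26.1403 = 53.2177.

DWL = €53.22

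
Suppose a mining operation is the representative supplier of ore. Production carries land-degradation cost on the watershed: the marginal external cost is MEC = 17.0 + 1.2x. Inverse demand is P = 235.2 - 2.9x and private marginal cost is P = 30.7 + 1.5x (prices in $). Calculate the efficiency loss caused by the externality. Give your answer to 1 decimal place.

Market equilibrium (private): 30.7 + 1.5x = 235.2 - 2.9x → x_m = 46.4773.
Social marginal cost = private MC + MEC = 47.7 + 2.7x.
Set SMC = demand: 47.7 + 2.7x = 235.2 - 2.9x → x* = 33.4821.
The welfare-loss triangle has base |x_m − x*| and height MEC(x_m) (the vertical gap between SMC and demand is zero at x* and MEC at x_m).
DWL = ½ × 12.9952 × 72.7727 = 472.8479.

DWL = $472.8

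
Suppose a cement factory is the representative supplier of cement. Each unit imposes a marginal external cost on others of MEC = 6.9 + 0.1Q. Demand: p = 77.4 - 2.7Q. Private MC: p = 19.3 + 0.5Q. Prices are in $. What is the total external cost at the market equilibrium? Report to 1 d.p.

Market equilibrium (private): 19.3 + 0.5Q = 77.4 - 2.7Q → Q_m = 18.1563.
Total external cost = ∫₀^{Q_m} (6.9 + 0.1Q) dQ = 6.9×18.1563 + ½×0.1×18.1563² = 141.7610.

$141.8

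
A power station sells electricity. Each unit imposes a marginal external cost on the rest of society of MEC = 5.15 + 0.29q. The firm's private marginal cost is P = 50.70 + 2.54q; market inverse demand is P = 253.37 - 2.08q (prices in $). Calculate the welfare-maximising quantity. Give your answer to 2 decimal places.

Social marginal cost = private MC + MEC = 55.85 + 2.83q.
Set SMC = demand: 55.85 + 2.83q = 253.37 - 2.08q → q* = 40.2281.

q* = 40.23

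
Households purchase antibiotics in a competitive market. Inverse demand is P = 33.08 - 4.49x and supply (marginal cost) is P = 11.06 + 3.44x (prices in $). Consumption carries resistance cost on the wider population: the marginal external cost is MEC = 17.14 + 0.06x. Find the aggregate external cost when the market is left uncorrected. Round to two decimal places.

$47.83

Market equilibrium (private): 11.06 + 3.44x = 33.08 - 4.49x → x_m = 2.7768.
Total external cost = ∫₀^{x_m} (17.14 + 0.06x) dx = 17.14×2.7768 + ½×0.06×2.7768² = 47.8257.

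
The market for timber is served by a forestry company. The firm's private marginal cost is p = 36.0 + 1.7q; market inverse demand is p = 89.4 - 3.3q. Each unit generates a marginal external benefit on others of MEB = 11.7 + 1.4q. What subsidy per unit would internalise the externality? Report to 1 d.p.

subsidy = 37.0 per unit

Social marginal cost = private MC − MEB = 24.3 + 0.3q.
Set SMC = demand: 24.3 + 0.3q = 89.4 - 3.3q → q* = 18.0833.
The Pigouvian subsidy equals MEB at q*: 11.7 + 1.4×18.0833 = 37.0166.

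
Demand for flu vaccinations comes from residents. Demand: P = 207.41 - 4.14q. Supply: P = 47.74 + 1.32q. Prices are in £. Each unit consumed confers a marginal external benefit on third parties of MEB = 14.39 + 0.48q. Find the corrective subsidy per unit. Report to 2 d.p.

subsidy = £31.17 per unit

Social marginal benefit = demand + MEB = 221.80 - 3.66q.
Set SMB = MC: 221.80 - 3.66q = 47.74 + 1.32q → q* = 34.9518.
The Pigouvian subsidy equals MEB at q*: 14.39 + 0.48×34.9518 = 31.1669.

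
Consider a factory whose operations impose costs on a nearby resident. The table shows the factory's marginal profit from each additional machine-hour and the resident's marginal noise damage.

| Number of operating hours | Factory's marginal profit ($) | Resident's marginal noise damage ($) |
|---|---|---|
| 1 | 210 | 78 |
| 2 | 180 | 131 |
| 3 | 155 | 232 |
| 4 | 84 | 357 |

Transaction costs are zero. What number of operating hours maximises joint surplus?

2

Bargaining reaches the level where marginal profit last exceeds marginal noise damage.
That holds through level 2 (180 ≥ 131) but not at 3 (155 < 232).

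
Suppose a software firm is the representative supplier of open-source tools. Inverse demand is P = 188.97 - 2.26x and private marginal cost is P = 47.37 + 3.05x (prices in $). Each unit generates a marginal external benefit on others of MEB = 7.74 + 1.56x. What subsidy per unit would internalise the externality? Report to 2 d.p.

Social marginal cost = private MC − MEB = 39.63 + 1.49x.
Set SMC = demand: 39.63 + 1.49x = 188.97 - 2.26x → x* = 39.8240.
The Pigouvian subsidy equals MEB at x*: 7.74 + 1.56×39.8240 = 69.8654.

subsidy = $69.87 per unit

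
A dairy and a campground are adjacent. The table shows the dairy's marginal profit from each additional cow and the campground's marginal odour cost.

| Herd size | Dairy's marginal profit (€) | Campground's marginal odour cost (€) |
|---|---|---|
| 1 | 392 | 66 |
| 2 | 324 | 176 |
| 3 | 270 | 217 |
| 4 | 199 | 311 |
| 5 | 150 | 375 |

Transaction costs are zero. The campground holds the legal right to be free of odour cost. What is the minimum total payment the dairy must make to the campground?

€459

Efficient level: marginal profit ≥ marginal odour cost through level 3, so k* = 3.
With the campground holding the right, the dairy must at least compensate total damage at k*: 66 + 176 + 217 = 459.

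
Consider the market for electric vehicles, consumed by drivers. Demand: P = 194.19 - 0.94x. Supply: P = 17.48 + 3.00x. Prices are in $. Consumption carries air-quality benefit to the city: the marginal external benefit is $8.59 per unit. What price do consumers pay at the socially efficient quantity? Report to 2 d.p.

Social marginal benefit = demand + MEB = 202.78 - 0.94x.
Set SMB = MC: 202.78 - 0.94x = 17.48 + 3.00x → x* = 47.0305.
Consumer price on the demand curve at x*: 194.19 − 0.94×47.0305 = 149.9813.

P = $149.98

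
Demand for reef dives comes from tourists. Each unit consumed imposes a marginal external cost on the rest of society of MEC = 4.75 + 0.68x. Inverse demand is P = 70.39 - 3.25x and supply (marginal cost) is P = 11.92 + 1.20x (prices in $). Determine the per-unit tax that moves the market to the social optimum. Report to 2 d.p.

Social marginal benefit = demand − MEC = 65.64 - 3.93x.
Set SMB = MC: 65.64 - 3.93x = 11.92 + 1.20x → x* = 10.4717.
The Pigouvian tax equals MEC at x*: 4.75 + 0.68×10.4717 = 11.8708.

tax = $11.87 per unit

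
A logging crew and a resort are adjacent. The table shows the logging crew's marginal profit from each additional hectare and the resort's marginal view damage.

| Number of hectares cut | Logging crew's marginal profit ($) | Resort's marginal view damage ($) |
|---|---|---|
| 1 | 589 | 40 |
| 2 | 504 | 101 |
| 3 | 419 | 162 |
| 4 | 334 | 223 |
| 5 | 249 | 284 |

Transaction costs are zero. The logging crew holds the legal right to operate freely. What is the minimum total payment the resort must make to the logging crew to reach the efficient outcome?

Left alone the logging crew would choose level 5 (marginal profit stays positive).
Efficient level: k* = 4 (marginal profit ≥ marginal view damage through 4).
The resort must at least cover the logging crew's forgone profit from cutting 5→4: 249 = 249.

$249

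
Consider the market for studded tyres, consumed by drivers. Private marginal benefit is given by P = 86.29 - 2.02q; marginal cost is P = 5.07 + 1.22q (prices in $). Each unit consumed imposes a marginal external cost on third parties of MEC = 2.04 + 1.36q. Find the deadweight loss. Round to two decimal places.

DWL = $141.91

Market equilibrium (private): 5.07 + 1.22q = 86.29 - 2.02q → q_m = 25.0679.
Social marginal benefit = demand − MEC = 84.25 - 3.38q.
Set SMB = MC: 84.25 - 3.38q = 5.07 + 1.22q → q* = 17.2130.
Height of the DWL triangle at q_m is MC(q_m) − SMB(q_m) = MEC(q_m) = 36.1323.
DWL = ½ × 7.8549 × 36.1323 = 141.9078.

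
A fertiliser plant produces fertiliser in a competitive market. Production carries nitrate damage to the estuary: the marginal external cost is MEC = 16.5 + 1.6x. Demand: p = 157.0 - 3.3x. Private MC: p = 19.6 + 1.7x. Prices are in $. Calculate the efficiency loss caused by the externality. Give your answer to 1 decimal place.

DWL = $277.0

Market equilibrium (private): 19.6 + 1.7x = 157.0 - 3.3x → x_m = 27.4800.
Social marginal cost = private MC + MEC = 36.1 + 3.3x.
Set SMC = demand: 36.1 + 3.3x = 157.0 - 3.3x → x* = 18.3182.
The loss is the area between SMC and demand from x* to x_m; with linear curves that's a triangle of height MEC(x_m).
DWL = ½ × 9.1618 × 60.4680 = 276.9979.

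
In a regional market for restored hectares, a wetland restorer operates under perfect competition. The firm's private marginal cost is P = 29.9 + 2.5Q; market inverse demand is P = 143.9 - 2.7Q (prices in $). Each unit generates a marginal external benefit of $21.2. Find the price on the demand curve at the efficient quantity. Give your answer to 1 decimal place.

P = $73.7

Social marginal cost = private MC − MEB = 8.7 + 2.5Q.
Set SMC = demand: 8.7 + 2.5Q = 143.9 - 2.7Q → Q* = 26.0000.
Consumer price on the demand curve at Q*: 143.9 − 2.7×26.0000 = 73.7000.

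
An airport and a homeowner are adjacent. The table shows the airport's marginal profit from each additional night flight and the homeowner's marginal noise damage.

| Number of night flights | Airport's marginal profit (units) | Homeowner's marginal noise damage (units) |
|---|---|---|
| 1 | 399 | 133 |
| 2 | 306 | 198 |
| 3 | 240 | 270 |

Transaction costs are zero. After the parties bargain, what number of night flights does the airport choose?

2

Bargaining reaches the level where marginal profit last exceeds marginal noise damage.
That holds through level 2 (306 ≥ 198) but not at 3 (240 < 270).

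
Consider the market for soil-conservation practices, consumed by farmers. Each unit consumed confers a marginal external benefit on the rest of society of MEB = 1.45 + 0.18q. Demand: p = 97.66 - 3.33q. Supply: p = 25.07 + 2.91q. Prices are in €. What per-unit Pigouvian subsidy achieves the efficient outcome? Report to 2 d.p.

subsidy = €3.65 per unit

Social marginal benefit = demand + MEB = 99.11 - 3.15q.
Set SMB = MC: 99.11 - 3.15q = 25.07 + 2.91q → q* = 12.2178.
The Pigouvian subsidy equals MEB at q*: 1.45 + 0.18×12.2178 = 3.6492.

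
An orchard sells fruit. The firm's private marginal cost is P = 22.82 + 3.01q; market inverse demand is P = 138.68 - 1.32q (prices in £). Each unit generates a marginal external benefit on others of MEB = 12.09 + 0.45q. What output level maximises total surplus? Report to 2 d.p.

q* = 32.98

Social marginal cost = private MC − MEB = 10.73 + 2.56q.
Set SMC = demand: 10.73 + 2.56q = 138.68 - 1.32q → q* = 32.9768.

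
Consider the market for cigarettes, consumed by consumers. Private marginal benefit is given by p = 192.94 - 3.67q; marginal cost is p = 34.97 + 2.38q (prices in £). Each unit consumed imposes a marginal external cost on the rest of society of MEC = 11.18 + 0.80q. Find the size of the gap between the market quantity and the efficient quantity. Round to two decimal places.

4.68 units

Market equilibrium (private): 34.97 + 2.38q = 192.94 - 3.67q → q_m = 26.1107.
Social marginal benefit = demand − MEC = 181.76 - 4.47q.
Set SMB = MC: 181.76 - 4.47q = 34.97 + 2.38q → q* = 21.4292.
Gap = |26.1107 − 21.4292| = 4.6815.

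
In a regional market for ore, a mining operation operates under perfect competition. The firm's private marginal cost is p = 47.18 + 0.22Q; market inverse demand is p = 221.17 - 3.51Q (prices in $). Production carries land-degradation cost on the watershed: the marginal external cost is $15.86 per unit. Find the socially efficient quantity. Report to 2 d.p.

Social marginal cost = private MC + MEC = 63.04 + 0.22Q.
Set SMC = demand: 63.04 + 0.22Q = 221.17 - 3.51Q → Q* = 42.3941.

Q* = 42.39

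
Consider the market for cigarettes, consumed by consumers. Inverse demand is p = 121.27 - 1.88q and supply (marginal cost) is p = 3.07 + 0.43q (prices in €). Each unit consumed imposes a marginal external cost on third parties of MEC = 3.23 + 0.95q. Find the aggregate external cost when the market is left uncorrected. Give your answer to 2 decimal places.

€1408.94

Market equilibrium (private): 3.07 + 0.43q = 121.27 - 1.88q → q_m = 51.1688.
Total external cost = ∫₀^{q_m} (3.23 + 0.95q) dq = 3.23×51.1688 + ½×0.95×51.1688² = 1408.9421.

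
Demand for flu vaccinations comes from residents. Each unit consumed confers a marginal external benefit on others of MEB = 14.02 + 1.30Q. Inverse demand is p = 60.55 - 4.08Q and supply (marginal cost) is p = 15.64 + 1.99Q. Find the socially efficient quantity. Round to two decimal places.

Social marginal benefit = demand + MEB = 74.57 - 2.78Q.
Set SMB = MC: 74.57 - 2.78Q = 15.64 + 1.99Q → Q* = 12.3543.

Q* = 12.35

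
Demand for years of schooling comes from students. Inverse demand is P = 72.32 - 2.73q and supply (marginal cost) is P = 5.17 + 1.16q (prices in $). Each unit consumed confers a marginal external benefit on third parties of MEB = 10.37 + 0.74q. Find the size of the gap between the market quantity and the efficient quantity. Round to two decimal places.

7.35 units

Market equilibrium (private): 5.17 + 1.16q = 72.32 - 2.73q → q_m = 17.2622.
Social marginal benefit = demand + MEB = 82.69 - 1.99q.
Set SMB = MC: 82.69 - 1.99q = 5.17 + 1.16q → q* = 24.6095.
Gap = |17.2622 − 24.6095| = 7.3473.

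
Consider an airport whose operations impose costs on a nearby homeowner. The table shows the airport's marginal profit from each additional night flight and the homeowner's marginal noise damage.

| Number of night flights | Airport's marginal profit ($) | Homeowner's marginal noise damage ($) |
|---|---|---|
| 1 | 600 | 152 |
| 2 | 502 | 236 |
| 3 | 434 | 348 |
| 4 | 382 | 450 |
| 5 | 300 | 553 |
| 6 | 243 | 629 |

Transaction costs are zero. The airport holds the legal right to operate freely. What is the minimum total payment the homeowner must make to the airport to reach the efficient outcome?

Left alone the airport would choose level 6 (marginal profit stays positive).
Efficient level: k* = 3 (marginal profit ≥ marginal noise damage through 3).
The homeowner must at least cover the airport's forgone profit from cutting 6→3: 382 + 300 + 243 = 925.

$925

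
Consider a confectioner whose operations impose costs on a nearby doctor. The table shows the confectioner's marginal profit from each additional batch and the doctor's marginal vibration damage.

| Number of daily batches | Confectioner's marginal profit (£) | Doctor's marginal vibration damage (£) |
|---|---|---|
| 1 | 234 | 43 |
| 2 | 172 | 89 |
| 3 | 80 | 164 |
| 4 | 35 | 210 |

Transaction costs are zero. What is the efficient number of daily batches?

Bargaining reaches the level where marginal profit last exceeds marginal vibration damage.
That holds through level 2 (172 ≥ 89) but not at 3 (80 < 164).

2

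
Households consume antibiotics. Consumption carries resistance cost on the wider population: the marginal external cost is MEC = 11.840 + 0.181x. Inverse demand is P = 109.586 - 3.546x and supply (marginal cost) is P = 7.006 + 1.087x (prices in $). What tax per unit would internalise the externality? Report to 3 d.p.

tax = $15.252 per unit

Social marginal benefit = demand − MEC = 97.746 - 3.727x.
Set SMB = MC: 97.746 - 3.727x = 7.006 + 1.087x → x* = 18.8492.
The Pigouvian tax equals MEC at x*: 11.840 + 0.181×18.8492 = 15.2517.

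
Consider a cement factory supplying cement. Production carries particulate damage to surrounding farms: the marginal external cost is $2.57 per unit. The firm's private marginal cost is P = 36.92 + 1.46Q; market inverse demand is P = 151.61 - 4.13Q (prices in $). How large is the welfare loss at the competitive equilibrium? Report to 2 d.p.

Market equilibrium (private): 36.92 + 1.46Q = 151.61 - 4.13Q → Q_m = 20.5170.
Social marginal cost = private MC + MEC = 39.49 + 1.46Q.
Set SMC = demand: 39.49 + 1.46Q = 151.61 - 4.13Q → Q* = 20.0572.
The welfare-loss triangle has base |Q_m − Q*| and height MEC(Q_m) (the vertical gap between SMC and demand is zero at Q* and MEC at Q_m).
DWL = ½ × 0.4598 × 2.5700 = 0.5908.

DWL = $0.59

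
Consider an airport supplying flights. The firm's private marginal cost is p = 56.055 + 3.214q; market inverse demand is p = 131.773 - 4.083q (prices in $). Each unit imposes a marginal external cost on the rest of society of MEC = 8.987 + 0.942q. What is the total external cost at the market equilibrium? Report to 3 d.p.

Market equilibrium (private): 56.055 + 3.214q = 131.773 - 4.083q → q_m = 10.3766.
Total external cost = ∫₀^{q_m} (8.987 + 0.942q) dq = 8.987×10.3766 + ½×0.942×10.3766² = 143.9689.

$143.969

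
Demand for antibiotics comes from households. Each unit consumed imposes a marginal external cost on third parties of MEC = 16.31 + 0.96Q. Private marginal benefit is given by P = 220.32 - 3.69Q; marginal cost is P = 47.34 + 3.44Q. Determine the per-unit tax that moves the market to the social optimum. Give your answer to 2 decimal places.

tax = 34.90 per unit

Social marginal benefit = demand − MEC = 204.01 - 4.65Q.
Set SMB = MC: 204.01 - 4.65Q = 47.34 + 3.44Q → Q* = 19.3659.
The Pigouvian tax equals MEC at Q*: 16.31 + 0.96×19.3659 = 34.9013.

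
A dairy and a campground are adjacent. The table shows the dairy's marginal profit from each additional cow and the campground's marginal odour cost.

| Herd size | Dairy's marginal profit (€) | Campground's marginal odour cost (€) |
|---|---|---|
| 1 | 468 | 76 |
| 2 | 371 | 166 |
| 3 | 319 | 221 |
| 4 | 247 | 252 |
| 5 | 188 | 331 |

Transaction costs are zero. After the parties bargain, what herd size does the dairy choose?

3

Bargaining reaches the level where marginal profit last exceeds marginal odour cost.
That holds through level 3 (319 ≥ 221) but not at 4 (247 < 252).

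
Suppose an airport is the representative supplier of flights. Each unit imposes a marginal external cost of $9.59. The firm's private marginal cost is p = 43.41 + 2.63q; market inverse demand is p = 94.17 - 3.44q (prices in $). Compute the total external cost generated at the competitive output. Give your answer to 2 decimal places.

$80.20

Market equilibrium (private): 43.41 + 2.63q = 94.17 - 3.44q → q_m = 8.3624.
Total external cost = MEC × q_m = 9.59 × 8.3624 = 80.1954.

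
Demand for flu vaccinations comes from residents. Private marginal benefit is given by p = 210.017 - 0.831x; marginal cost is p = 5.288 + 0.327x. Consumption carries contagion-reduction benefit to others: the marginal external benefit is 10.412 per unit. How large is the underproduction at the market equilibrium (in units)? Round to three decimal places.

8.991 units

Market equilibrium (private): 5.288 + 0.327x = 210.017 - 0.831x → x_m = 176.7953.
Social marginal benefit = demand + MEB = 220.429 - 0.831x.
Set SMB = MC: 220.429 - 0.831x = 5.288 + 0.327x → x* = 185.7867.
Gap = |176.7953 − 185.7867| = 8.9914.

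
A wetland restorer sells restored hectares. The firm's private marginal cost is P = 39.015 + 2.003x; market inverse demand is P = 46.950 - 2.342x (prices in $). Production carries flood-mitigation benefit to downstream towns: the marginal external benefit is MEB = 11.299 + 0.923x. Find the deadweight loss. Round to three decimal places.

Market equilibrium (private): 39.015 + 2.003x = 46.950 - 2.342x → x_m = 1.8262.
Social marginal cost = private MC − MEB = 27.716 + 1.080x.
Set SMC = demand: 27.716 + 1.080x = 46.950 - 2.342x → x* = 5.6207.
The welfare-loss triangle has base |x_m − x*| and height MEB(x_m) (the vertical gap between SMC and demand is zero at x* and MEB at x_m).
DWL = ½ × 3.7945 × 12.9846 = 24.6350.

DWL = $24.635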